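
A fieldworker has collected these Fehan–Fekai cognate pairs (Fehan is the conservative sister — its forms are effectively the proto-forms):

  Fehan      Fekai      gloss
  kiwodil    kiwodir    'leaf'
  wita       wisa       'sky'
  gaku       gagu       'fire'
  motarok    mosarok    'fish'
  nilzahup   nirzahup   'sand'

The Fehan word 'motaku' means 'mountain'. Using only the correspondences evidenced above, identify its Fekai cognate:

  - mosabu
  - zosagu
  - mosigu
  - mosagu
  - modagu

wita ~ wisa, motarok ~ mosarok — Fehan t corresponds to Fekai s between vowels (before a back vowel).
gaku ~ gagu — Fehan k corresponds to Fekai g between vowels (before a back vowel).
Applying these to Fehan 'motaku':
  motaku → mosaku   (t→s between vowels (before a back vowel))
  mosaku → mosagu   (k→g between vowels (before a back vowel))
So the Fekai cognate is 'mosagu'.

mosagu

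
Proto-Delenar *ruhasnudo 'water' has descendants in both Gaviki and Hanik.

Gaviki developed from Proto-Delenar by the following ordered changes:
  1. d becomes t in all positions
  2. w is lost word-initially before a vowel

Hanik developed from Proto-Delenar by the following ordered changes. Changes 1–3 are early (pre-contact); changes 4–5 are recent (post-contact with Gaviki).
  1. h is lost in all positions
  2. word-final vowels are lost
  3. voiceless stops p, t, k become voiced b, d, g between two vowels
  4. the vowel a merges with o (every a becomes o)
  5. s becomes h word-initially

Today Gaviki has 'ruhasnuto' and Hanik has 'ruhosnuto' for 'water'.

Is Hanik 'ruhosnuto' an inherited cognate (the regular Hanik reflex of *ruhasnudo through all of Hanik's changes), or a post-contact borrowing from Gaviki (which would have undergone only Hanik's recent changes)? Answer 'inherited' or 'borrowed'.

If inherited, *ruhasnudo would pass through all of Hanik's changes:
Hanik: start from *ruhasnudo.
  rule 1 (h-loss): ruhasnudo → ruasnudo
  rule 2 (apocope): ruasnudo → ruasnud
  rule 3: no change — ruasnud
  rule 4 (vowel merger): ruasnud → ruosnud
  rule 5: no change — ruosnud
  ⇒ Hanik ruosnud
If borrowed from Gaviki 'ruhasnuto' after the early changes, it would undergo only the recent ones:
  rule 4 (vowel merger): ruhasnuto → ruhosnuto
  rule 5 (debuccalisation): no change (ruhosnuto)
  ⇒ as a loan: ruhosnuto
Hanik 'ruhosnuto' matches the loan outcome 'ruhosnuto', not the inherited 'ruosnud' — it skipped the early Hanik changes, so it was borrowed from Gaviki.

borrowed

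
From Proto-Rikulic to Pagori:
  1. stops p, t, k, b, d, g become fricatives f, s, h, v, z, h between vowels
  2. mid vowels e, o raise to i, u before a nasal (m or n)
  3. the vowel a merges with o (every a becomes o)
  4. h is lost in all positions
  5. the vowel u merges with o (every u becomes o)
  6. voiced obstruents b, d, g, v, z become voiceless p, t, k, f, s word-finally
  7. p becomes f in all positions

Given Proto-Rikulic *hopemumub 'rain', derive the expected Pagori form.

ofimomof

Pagori: *hopemumub
  hopemumub → hofemumub   [intervocalic lenition]
  hofemumub → hofimumub   [pre-nasal raising]
  hofimumub (rule 3 does not apply)
  hofimumub → ofimumub   [h-loss]
  ofimumub → ofimomob   [vowel merger]
  ofimomob → ofimomop   [final devoicing]
  ofimomop → ofimomof   [unconditioned shift]
  giving Pagori ofimomof.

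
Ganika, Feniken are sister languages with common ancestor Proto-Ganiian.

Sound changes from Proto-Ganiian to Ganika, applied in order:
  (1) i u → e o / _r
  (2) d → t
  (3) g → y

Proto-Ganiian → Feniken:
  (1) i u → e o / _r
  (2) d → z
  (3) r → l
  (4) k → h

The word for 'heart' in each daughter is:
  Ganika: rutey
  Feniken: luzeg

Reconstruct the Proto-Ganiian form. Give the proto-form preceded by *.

*rudeg

Position 3: Ganika has t, Feniken has z. Taking the neighbouring segments as reconstructed: Ganika t could go back to *t or *d; Feniken z could go back to *d or *z — the one source consistent with every daughter is *d.
Position 1: Ganika has r, Feniken has l. Ganika preserves r here (none of its changes turn any other segment into r), so the proto-segment is *r.
Position 5: Ganika has y, Feniken has g. Feniken preserves g here (none of its changes turn any other segment into g), so the proto-segment is *g.
Continuing position by position gives *rudeg; check it forward:
Ganika: *rudeg > ruteg > rutey  (by unconditioned shift, unconditioned shift)
Feniken: start from *rudeg.
  rule 1: no change — rudeg
  rule 2 (unconditioned shift): rudeg → ruzeg
  rule 3 (unconditioned shift): ruzeg → luzeg
  rule 4: no change — luzeg
  ⇒ Feniken luzeg
Only *rudeg yields all of Ganika rutey, Feniken luzeg.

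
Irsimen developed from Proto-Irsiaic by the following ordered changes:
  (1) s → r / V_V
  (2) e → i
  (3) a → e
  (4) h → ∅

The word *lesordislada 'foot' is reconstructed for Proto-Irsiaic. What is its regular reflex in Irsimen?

Irsimen: start from *lesordislada.
  rule 1 (rhotacism): lesordislada → lerordislada
  rule 2 (vowel merger): lerordislada → lirordislada
  rule 3 (vowel merger): lirordislada → lirordislede
  rule 4: no change — lirordislede
  ⇒ Irsimen lirordislede

lirordislede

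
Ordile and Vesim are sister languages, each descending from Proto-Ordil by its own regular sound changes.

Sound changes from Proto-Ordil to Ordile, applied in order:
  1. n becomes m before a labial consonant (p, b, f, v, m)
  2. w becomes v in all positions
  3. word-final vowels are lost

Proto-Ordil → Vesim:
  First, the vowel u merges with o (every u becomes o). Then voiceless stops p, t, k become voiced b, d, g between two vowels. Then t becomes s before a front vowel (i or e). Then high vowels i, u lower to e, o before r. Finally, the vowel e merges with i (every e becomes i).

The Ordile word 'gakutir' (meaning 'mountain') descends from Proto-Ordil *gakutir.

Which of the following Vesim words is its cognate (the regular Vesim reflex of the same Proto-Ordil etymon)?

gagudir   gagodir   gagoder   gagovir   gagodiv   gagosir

gagodir

Vesim: *gakutir > gakotir > gagodir > gagoder > gagodir  (by vowel merger, intervocalic voicing, pre-rhotic lowering, vowel merger)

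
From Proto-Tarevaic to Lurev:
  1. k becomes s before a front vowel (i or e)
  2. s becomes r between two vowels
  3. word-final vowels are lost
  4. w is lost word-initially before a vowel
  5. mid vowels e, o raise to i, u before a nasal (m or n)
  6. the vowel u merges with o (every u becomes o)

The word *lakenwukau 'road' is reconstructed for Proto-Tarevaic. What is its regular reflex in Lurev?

larinwoka

Lurev: *lakenwukau > lasenwukau > larenwukau > larenwuka > larinwuka > larinwoka  (by palatalisation, rhotacism, apocope, pre-nasal raising, vowel merger)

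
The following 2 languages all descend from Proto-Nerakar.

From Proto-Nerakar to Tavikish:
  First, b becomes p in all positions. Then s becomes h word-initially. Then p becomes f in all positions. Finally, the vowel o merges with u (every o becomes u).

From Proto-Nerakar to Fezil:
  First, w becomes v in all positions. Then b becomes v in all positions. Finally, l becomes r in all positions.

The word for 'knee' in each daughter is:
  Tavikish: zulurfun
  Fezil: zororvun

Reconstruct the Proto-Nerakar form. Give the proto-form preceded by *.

*zolorbun

Position 3: Tavikish has l, Fezil has r. Tavikish preserves l here (none of its changes turn any other segment into l), so the proto-segment is *l.
Position 6: Tavikish has f, Fezil has v. Taking the neighbouring segments as reconstructed: Tavikish f could go back to *p or *b or *f; Fezil v could go back to *b or *v or *w — the one source consistent with every daughter is *b.
This points to *zolorbun. Verify forward in each daughter:
Tavikish: *zolorbun
  zolorbun → zolorpun   [unconditioned shift]
  zolorpun (rule 2 does not apply)
  zolorpun → zolorfun   [unconditioned shift]
  zolorfun → zulurfun   [vowel merger]
  giving Tavikish zulurfun.
Fezil: *zolorbun
  zolorbun (rule 1 does not apply)
  zolorbun → zolorvun   [unconditioned shift]
  zolorvun → zororvun   [unconditioned shift]
  giving Fezil zororvun.
Only *zolorbun yields all of Tavikish zulurfun, Fezil zororvun.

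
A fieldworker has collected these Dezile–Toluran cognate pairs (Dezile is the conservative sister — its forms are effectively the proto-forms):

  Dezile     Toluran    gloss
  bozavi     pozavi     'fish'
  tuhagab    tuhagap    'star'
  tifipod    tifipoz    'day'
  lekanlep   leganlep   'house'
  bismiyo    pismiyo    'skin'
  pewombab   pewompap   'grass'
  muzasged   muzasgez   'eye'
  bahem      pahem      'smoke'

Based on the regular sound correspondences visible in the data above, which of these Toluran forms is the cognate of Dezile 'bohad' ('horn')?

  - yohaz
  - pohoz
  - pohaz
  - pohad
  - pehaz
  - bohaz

bozavi ~ pozavi — Dezile b corresponds to Toluran p word-initially before a back vowel.
tifipod ~ tifipoz, muzasged ~ muzasgez — Dezile d corresponds to Toluran z word-finally.
Applying these to Dezile 'bohad':
  bohad → pohad   (b→p word-initially before a back vowel)
  pohad → pohaz   (d→z word-finally)
So the Toluran cognate is 'pohaz'.

pohaz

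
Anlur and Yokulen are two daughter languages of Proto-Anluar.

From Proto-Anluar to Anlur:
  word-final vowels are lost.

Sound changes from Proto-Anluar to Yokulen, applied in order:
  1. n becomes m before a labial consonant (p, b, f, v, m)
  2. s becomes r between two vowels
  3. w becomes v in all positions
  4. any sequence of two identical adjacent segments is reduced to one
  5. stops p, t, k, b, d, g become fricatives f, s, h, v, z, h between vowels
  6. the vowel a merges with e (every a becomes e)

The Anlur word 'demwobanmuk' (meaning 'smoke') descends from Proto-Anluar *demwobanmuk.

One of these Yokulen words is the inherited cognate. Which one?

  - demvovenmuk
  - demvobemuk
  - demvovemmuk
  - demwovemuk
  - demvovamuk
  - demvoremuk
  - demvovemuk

Yokulen: *demwobanmuk > demwobammuk > demvobammuk > demvobamuk > demvovamuk > demvovemuk  (by nasal place assimilation, unconditioned shift, degemination, intervocalic lenition, vowel merger)
The other candidates each miss or misapply at least one Yokulen change.

demvovemuk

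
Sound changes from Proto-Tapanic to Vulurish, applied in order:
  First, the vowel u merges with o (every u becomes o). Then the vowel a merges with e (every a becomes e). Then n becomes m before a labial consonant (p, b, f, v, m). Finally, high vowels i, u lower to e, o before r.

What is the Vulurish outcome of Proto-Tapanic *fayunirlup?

feyonerlop

Vulurish: *fayunirlup > fayonirlop > feyonirlop > feyonerlop  (by vowel merger, vowel merger, pre-rhotic lowering)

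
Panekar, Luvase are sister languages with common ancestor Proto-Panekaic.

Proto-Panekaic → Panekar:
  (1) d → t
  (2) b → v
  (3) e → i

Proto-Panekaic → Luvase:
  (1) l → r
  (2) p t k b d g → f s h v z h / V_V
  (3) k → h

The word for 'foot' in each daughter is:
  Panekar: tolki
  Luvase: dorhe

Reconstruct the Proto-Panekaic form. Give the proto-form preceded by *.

*dolke

Position 4: Panekar has k, Luvase has h. Panekar preserves k here (none of its changes turn any other segment into k), so the proto-segment is *k.
Position 3: Panekar has l, Luvase has r. Panekar preserves l here (none of its changes turn any other segment into l), so the proto-segment is *l.
Position 5: Panekar has i, Luvase has e. Luvase preserves e here (none of its changes turn any other segment into e), so the proto-segment is *e.
Continuing position by position gives *dolke; check it forward:
Panekar: *dolke > tolke > tolki  (by unconditioned shift, vowel merger)
Luvase: *dolke > dorke > dorhe  (by unconditioned shift, unconditioned shift)
Only *dolke yields all of Panekar tolki, Luvase dorhe.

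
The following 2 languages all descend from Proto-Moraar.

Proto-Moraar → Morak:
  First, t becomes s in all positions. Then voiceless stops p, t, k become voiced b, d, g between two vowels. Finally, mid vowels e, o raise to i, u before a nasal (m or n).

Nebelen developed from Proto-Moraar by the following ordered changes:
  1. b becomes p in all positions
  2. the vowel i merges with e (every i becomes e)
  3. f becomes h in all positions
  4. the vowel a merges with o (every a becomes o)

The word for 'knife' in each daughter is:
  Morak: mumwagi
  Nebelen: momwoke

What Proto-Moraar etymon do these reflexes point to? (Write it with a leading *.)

*momwaki

Position 5: Morak has a, Nebelen has o. Morak preserves a here (none of its changes turn any other segment into a), so the proto-segment is *a.
Position 7: Morak has i, Nebelen has e. Taking the neighbouring segments as reconstructed: Morak i can only go back to *i; Nebelen e could go back to *e or *i — the one source consistent with every daughter is *i.
Position 2: Morak has u, Nebelen has o. Taking the neighbouring segments as reconstructed: Morak u could go back to *o or *u; Nebelen o could go back to *a or *o — the one source consistent with every daughter is *o.
Verify the candidate proto-form against each daughter:
Morak: start from *momwaki.
  rule 1: no change — momwaki
  rule 2 (intervocalic voicing): momwaki → momwagi
  rule 3 (pre-nasal raising): momwagi → mumwagi
  ⇒ Morak mumwagi
Nebelen: *momwaki
  momwaki (rule 1 does not apply)
  momwaki → momwake   [vowel merger]
  momwake (rule 3 does not apply)
  momwake → momwoke   [vowel merger]
  giving Nebelen momwoke.
Only *momwaki yields all of Morak mumwagi, Nebelen momwoke.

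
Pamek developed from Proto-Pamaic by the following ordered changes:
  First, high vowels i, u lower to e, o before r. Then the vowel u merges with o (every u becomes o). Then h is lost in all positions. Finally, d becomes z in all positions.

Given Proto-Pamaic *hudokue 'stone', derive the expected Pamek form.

ozokoe

Pamek: *hudokue
  hudokue (rule 1 does not apply)
  hudokue → hodokoe   [vowel merger]
  hodokoe → odokoe   [h-loss]
  odokoe → ozokoe   [unconditioned shift]
  giving Pamek ozokoe.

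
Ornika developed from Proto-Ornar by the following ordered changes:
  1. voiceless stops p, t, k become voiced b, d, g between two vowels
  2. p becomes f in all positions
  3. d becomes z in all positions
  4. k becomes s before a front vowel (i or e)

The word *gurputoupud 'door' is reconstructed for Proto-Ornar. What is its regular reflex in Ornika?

Ornika: start from *gurputoupud.
  rule 1 (intervocalic voicing): gurputoupud → gurpudoubud
  rule 2 (unconditioned shift): gurpudoubud → gurfudoubud
  rule 3 (unconditioned shift): gurfudoubud → gurfuzoubuz
  rule 4: no change — gurfuzoubuz
  ⇒ Ornika gurfuzoubuz

gurfuzoubuz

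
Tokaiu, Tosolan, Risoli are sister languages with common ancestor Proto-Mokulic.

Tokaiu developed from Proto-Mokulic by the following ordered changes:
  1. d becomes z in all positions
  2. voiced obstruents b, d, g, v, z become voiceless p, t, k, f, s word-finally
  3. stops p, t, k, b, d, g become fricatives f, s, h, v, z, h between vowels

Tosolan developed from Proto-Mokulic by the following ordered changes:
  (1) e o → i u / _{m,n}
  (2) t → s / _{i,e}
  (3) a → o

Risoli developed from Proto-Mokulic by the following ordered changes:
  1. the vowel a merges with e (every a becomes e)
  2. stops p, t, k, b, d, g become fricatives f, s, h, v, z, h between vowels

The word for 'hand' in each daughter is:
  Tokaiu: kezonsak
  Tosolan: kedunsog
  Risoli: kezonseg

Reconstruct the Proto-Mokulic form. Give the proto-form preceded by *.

Position 3: Tokaiu has z, Tosolan has d, Risoli has z. Tosolan preserves d here (none of its changes turn any other segment into d), so the proto-segment is *d.
Position 4: Tokaiu has o, Tosolan has u, Risoli has o. Tokaiu preserves o here (none of its changes turn any other segment into o), so the proto-segment is *o.
Position 7: Tokaiu has a, Tosolan has o, Risoli has e. Tokaiu preserves a here (none of its changes turn any other segment into a), so the proto-segment is *a.
Continuing position by position gives *kedonsag; check it forward:
Tokaiu: *kedonsag > kezonsag > kezonsak  (by unconditioned shift, final devoicing)
Tosolan: *kedonsag > kedunsag > kedunsog  (by pre-nasal raising, vowel merger)
Risoli: *kedonsag
  kedonsag → kedonseg   [vowel merger]
  kedonseg → kezonseg   [intervocalic lenition]
  giving Risoli kezonseg.
No other proto-form is consistent with every reflex, so the reconstruction is *kedonsag.

*kedonsag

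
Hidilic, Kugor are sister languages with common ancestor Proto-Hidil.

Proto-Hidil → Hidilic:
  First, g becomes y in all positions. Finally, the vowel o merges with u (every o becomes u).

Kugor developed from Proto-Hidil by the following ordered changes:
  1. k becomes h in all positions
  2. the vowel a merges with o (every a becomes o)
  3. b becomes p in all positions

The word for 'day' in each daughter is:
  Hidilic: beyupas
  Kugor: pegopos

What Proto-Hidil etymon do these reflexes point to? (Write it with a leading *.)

Position 4: Hidilic has u, Kugor has o. Taking the neighbouring segments as reconstructed: Hidilic u could go back to *o or *u; Kugor o could go back to *a or *o — the one source consistent with every daughter is *o.
Position 1: Hidilic has b, Kugor has p. Hidilic preserves b here (none of its changes turn any other segment into b), so the proto-segment is *b.
Position 6: Hidilic has a, Kugor has o. Hidilic preserves a here (none of its changes turn any other segment into a), so the proto-segment is *a.
Verify the candidate proto-form against each daughter:
Hidilic: *begopas
  begopas → beyopas   [unconditioned shift]
  beyopas → beyupas   [vowel merger]
  giving Hidilic beyupas.
Kugor: *begopas
  begopas (rule 1 does not apply)
  begopas → begopos   [vowel merger]
  begopos → pegopos   [unconditioned shift]
  giving Kugor pegopos.
Only *begopas yields all of Hidilic beyupas, Kugor pegopos.

*begopas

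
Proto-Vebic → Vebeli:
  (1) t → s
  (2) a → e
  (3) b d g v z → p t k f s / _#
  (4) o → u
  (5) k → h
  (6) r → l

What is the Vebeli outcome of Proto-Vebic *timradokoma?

Vebeli: *timradokoma > simradokoma > simredokome > simredukume > simreduhume > simleduhume  (by unconditioned shift, vowel merger, vowel merger, unconditioned shift, unconditioned shift)

simleduhume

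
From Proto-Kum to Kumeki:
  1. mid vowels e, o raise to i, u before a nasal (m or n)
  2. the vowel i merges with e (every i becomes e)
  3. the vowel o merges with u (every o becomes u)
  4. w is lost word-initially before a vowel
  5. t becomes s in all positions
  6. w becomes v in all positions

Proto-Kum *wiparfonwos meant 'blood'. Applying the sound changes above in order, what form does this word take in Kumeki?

eparfunvus

Kumeki: start from *wiparfonwos.
  rule 1 (pre-nasal raising): wiparfonwos → wiparfunwos
  rule 2 (vowel merger): wiparfunwos → weparfunwos
  rule 3 (vowel merger): weparfunwos → weparfunwus
  rule 4 (glide loss): weparfunwus → eparfunwus
  rule 5: no change — eparfunwus
  rule 6 (unconditioned shift): eparfunwus → eparfunvus
  ⇒ Kumeki eparfunvus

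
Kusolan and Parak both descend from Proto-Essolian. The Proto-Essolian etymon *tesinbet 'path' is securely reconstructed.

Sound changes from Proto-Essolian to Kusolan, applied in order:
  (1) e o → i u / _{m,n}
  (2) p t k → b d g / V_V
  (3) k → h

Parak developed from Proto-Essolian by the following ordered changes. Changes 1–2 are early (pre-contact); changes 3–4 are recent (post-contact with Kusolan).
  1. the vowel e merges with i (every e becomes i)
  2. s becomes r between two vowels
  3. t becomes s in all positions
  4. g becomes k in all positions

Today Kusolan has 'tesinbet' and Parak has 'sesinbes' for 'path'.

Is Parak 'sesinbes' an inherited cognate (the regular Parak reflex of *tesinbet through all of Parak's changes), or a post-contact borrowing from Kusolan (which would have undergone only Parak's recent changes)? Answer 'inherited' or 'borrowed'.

If inherited, *tesinbet would pass through all of Parak's changes:
Parak: *tesinbet
  tesinbet → tisinbit   [vowel merger]
  tisinbit → tirinbit   [rhotacism]
  tirinbit → sirinbis   [unconditioned shift]
  sirinbis (rule 4 does not apply)
  giving Parak sirinbis.
If borrowed from Kusolan 'tesinbet' after the early changes, it would undergo only the recent ones:
  rule 3 (unconditioned shift): tesinbet → sesinbes
  rule 4 (unconditioned shift): no change (sesinbes)
  ⇒ as a loan: sesinbes
Parak 'sesinbes' matches the loan outcome 'sesinbes', not the inherited 'sirinbis' — it skipped the early Parak changes, so it was borrowed from Kusolan.

borrowed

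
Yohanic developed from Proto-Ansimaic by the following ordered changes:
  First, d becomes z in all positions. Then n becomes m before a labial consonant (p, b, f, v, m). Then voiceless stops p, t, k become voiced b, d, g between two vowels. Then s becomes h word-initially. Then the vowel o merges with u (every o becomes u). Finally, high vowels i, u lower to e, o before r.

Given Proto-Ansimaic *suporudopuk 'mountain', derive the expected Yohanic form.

Yohanic: *suporudopuk > suporuzopuk > suboruzobuk > huboruzobuk > huburuzubuk > huboruzubuk  (by unconditioned shift, intervocalic voicing, debuccalisation, vowel merger, pre-rhotic lowering)

huboruzubuk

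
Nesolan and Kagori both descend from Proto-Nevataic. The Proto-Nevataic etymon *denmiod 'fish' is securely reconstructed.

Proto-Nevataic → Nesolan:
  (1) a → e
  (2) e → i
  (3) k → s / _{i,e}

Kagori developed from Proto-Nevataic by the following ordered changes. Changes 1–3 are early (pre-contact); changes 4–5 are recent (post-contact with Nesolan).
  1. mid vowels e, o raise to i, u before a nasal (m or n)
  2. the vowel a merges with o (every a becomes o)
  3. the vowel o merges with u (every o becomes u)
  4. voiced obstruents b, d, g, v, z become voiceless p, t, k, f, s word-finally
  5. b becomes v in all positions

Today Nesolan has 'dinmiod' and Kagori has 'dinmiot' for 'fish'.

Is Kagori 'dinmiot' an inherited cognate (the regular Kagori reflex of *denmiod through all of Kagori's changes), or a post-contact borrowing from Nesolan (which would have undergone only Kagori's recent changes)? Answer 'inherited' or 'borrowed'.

borrowed

If inherited, *denmiod would pass through all of Kagori's changes:
Kagori: start from *denmiod.
  rule 1 (pre-nasal raising): denmiod → dinmiod
  rule 2: no change — dinmiod
  rule 3 (vowel merger): dinmiod → dinmiud
  rule 4 (final devoicing): dinmiud → dinmiut
  rule 5: no change — dinmiut
  ⇒ Kagori dinmiut
If borrowed from Nesolan 'dinmiod' after the early changes, it would undergo only the recent ones:
  rule 4 (final devoicing): dinmiod → dinmiot
  rule 5 (unconditioned shift): no change (dinmiot)
  ⇒ as a loan: dinmiot
Kagori 'dinmiot' matches the loan outcome 'dinmiot', not the inherited 'dinmiut' — it skipped the early Kagori changes, so it was borrowed from Nesolan.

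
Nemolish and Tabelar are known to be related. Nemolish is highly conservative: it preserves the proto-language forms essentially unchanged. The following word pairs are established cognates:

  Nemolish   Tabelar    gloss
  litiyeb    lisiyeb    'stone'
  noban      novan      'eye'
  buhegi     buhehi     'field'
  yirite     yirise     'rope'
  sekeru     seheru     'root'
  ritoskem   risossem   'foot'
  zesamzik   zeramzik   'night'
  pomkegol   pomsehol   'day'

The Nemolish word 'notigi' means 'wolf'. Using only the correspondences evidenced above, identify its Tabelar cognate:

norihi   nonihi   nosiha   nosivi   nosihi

litiyeb ~ lisiyeb — Nemolish t corresponds to Tabelar s between vowels (before a front vowel).
buhegi ~ buhehi — Nemolish g corresponds to Tabelar h between vowels (before a front vowel).
Applying these to Nemolish 'notigi':
  notigi → nosigi   (t→s between vowels (before a front vowel))
  nosigi → nosihi   (g→h between vowels (before a front vowel))
So the Tabelar cognate is 'nosihi'.

nosihi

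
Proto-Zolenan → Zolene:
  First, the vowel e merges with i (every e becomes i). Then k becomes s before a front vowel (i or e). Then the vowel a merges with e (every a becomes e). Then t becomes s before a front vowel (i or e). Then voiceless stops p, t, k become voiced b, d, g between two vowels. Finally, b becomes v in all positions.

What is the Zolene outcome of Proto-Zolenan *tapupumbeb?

sevuvumviv

Zolene: start from *tapupumbeb.
  rule 1 (vowel merger): tapupumbeb → tapupumbib
  rule 2: no change — tapupumbib
  rule 3 (vowel merger): tapupumbib → tepupumbib
  rule 4 (palatalisation): tepupumbib → sepupumbib
  rule 5 (intervocalic voicing): sepupumbib → sebubumbib
  rule 6 (unconditioned shift): sebubumbib → sevuvumviv
  ⇒ Zolene sevuvumviv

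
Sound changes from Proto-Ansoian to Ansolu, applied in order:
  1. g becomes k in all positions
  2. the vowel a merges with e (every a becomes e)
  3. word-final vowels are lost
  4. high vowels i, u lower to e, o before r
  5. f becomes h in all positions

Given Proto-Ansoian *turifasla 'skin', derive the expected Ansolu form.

torihesl

Ansolu: start from *turifasla.
  rule 1: no change — turifasla
  rule 2 (vowel merger): turifasla → turifesle
  rule 3 (apocope): turifesle → turifesl
  rule 4 (pre-rhotic lowering): turifesl → torifesl
  rule 5 (unconditioned shift): torifesl → torihesl
  ⇒ Ansolu torihesl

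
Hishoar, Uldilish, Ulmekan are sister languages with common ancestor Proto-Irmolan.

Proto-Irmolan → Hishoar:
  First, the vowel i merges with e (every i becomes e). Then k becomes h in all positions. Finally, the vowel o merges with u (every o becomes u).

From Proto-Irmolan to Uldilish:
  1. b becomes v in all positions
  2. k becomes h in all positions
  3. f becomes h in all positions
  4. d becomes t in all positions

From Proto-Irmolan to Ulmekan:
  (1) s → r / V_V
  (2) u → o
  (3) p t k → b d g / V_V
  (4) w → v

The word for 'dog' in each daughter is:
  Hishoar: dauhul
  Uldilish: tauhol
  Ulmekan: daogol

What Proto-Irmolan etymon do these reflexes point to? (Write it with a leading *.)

*daukol

Position 4: Hishoar has h, Uldilish has h, Ulmekan has g. Taking the neighbouring segments as reconstructed: Hishoar h could go back to *k or *h; Uldilish h could go back to *k or *f or *h; Ulmekan g could go back to *k or *g — the one source consistent with every daughter is *k.
Position 5: Hishoar has u, Uldilish has o, Ulmekan has o. Uldilish preserves o here (none of its changes turn any other segment into o), so the proto-segment is *o.
This points to *daukol. Verify forward in each daughter:
Hishoar: start from *daukol.
  rule 1: no change — daukol
  rule 2 (unconditioned shift): daukol → dauhol
  rule 3 (vowel merger): dauhol → dauhul
  ⇒ Hishoar dauhul
Uldilish: start from *daukol.
  rule 1: no change — daukol
  rule 2 (unconditioned shift): daukol → dauhol
  rule 3: no change — dauhol
  rule 4 (unconditioned shift): dauhol → tauhol
  ⇒ Uldilish tauhol
Ulmekan: *daukol > daokol > daogol  (by vowel merger, intervocalic voicing)
*daukol is the unique common source.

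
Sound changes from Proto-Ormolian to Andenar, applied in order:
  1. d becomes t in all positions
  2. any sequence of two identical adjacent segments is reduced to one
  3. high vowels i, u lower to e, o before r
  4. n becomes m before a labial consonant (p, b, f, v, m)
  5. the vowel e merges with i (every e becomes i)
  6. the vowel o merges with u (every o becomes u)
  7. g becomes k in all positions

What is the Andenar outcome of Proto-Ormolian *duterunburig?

tutirumburik

Andenar: *duterunburig
  duterunburig → tuterunburig   [unconditioned shift]
  tuterunburig (rule 2 does not apply)
  tuterunburig → tuterunborig   [pre-rhotic lowering]
  tuterunborig → tuterumborig   [nasal place assimilation]
  tuterumborig → tutirumborig   [vowel merger]
  tutirumborig → tutirumburig   [vowel merger]
  tutirumburig → tutirumburik   [unconditioned shift]
  giving Andenar tutirumburik.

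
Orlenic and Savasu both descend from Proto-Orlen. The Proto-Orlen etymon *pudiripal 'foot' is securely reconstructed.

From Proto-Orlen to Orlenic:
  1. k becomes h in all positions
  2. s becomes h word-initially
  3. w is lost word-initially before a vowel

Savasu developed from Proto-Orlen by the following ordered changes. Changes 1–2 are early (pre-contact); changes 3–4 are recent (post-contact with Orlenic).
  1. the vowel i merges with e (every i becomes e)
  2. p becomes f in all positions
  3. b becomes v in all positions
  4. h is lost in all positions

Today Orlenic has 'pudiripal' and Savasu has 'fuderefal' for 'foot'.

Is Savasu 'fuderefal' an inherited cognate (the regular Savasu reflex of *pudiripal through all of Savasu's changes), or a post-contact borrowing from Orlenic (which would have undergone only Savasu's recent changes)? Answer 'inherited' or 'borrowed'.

If inherited, *pudiripal would pass through all of Savasu's changes:
Savasu: *pudiripal > puderepal > fuderefal  (by vowel merger, unconditioned shift)
If borrowed from Orlenic 'pudiripal' after the early changes, it would undergo only the recent ones:
  rule 3 (unconditioned shift): no change (pudiripal)
  rule 4 (h-loss): no change (pudiripal)
  ⇒ as a loan: pudiripal
Savasu 'fuderefal' matches the inherited outcome exactly, so it is an inherited cognate, not a loan.

inherited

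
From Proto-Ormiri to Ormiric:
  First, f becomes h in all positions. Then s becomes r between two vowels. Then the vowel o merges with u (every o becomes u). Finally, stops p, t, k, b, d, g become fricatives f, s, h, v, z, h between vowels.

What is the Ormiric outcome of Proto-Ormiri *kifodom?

Ormiric: start from *kifodom.
  rule 1 (unconditioned shift): kifodom → kihodom
  rule 2: no change — kihodom
  rule 3 (vowel merger): kihodom → kihudum
  rule 4 (intervocalic lenition): kihudum → kihuzum
  ⇒ Ormiric kihuzum

kihuzum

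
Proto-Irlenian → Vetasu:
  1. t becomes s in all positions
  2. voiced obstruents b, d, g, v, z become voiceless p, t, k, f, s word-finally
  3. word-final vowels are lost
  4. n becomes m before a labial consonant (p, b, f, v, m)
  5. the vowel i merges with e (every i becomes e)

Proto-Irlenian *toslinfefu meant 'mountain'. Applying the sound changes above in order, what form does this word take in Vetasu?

Vetasu: start from *toslinfefu.
  rule 1 (unconditioned shift): toslinfefu → soslinfefu
  rule 2: no change — soslinfefu
  rule 3 (apocope): soslinfefu → soslinfef
  rule 4 (nasal place assimilation): soslinfef → soslimfef
  rule 5 (vowel merger): soslimfef → soslemfef
  ⇒ Vetasu soslemfef

soslemfef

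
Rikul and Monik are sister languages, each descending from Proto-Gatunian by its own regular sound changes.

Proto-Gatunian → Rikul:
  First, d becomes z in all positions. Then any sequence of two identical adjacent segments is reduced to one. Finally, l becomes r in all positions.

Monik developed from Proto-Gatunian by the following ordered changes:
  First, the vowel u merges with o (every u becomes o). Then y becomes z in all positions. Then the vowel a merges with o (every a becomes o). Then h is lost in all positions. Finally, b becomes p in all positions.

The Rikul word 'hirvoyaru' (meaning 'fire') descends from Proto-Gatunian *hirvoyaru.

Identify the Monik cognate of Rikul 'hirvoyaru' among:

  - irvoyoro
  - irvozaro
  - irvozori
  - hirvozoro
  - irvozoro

irvozoro

Monik: start from *hirvoyaru.
  rule 1 (vowel merger): hirvoyaru → hirvoyaro
  rule 2 (unconditioned shift): hirvoyaro → hirvozaro
  rule 3 (vowel merger): hirvozaro → hirvozoro
  rule 4 (h-loss): hirvozoro → irvozoro
  rule 5: no change — irvozoro
  ⇒ Monik irvozoro
The other candidates each miss or misapply at least one Monik change.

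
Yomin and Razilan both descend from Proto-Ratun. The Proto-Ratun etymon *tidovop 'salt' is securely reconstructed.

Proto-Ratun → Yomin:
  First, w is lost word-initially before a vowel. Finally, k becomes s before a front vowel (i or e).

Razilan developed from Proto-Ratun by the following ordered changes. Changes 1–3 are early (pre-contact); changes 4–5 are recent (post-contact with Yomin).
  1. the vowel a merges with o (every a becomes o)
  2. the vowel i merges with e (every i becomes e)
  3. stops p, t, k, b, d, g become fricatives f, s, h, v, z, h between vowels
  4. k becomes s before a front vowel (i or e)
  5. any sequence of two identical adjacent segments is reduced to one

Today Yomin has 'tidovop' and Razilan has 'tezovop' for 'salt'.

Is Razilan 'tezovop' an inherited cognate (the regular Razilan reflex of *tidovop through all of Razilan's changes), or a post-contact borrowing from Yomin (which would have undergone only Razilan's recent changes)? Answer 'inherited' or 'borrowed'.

inherited

If inherited, *tidovop would pass through all of Razilan's changes:
Razilan: start from *tidovop.
  rule 1: no change — tidovop
  rule 2 (vowel merger): tidovop → tedovop
  rule 3 (intervocalic lenition): tedovop → tezovop
  rule 4: no change — tezovop
  rule 5: no change — tezovop
  ⇒ Razilan tezovop
If borrowed from Yomin 'tidovop' after the early changes, it would undergo only the recent ones:
  rule 4 (palatalisation): no change (tidovop)
  rule 5 (degemination): no change (tidovop)
  ⇒ as a loan: tidovop
Razilan 'tezovop' matches the inherited outcome exactly, so it is an inherited cognate, not a loan.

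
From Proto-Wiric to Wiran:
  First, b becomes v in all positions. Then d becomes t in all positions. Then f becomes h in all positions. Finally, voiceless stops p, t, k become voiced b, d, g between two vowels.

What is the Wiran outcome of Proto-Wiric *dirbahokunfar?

tirvahogunhar

Wiran: *dirbahokunfar
  dirbahokunfar → dirvahokunfar   [unconditioned shift]
  dirvahokunfar → tirvahokunfar   [unconditioned shift]
  tirvahokunfar → tirvahokunhar   [unconditioned shift]
  tirvahokunhar → tirvahogunhar   [intervocalic voicing]
  giving Wiran tirvahogunhar.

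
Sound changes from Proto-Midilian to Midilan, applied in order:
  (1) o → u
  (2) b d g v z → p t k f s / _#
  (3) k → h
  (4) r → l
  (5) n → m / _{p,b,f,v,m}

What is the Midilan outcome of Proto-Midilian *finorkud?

finulhut

Midilan: start from *finorkud.
  rule 1 (vowel merger): finorkud → finurkud
  rule 2 (final devoicing): finurkud → finurkut
  rule 3 (unconditioned shift): finurkut → finurhut
  rule 4 (unconditioned shift): finurhut → finulhut
  rule 5: no change — finulhut
  ⇒ Midilan finulhut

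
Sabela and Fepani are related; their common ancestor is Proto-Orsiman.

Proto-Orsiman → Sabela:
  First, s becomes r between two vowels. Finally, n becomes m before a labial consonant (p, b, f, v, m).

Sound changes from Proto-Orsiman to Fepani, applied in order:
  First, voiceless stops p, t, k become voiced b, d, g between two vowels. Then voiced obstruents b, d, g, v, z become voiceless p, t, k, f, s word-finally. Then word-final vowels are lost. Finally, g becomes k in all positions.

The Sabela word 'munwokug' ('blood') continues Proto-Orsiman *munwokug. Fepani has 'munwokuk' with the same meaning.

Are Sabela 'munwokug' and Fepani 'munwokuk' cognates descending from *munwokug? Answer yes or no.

Derive the expected Fepani reflex of *munwokug:
Fepani: *munwokug > munwogug > munwoguk > munwokuk  (by intervocalic voicing, final devoicing, unconditioned shift)
Fepani 'munwokuk' matches the regular reflex exactly, so the pair is cognate.

yes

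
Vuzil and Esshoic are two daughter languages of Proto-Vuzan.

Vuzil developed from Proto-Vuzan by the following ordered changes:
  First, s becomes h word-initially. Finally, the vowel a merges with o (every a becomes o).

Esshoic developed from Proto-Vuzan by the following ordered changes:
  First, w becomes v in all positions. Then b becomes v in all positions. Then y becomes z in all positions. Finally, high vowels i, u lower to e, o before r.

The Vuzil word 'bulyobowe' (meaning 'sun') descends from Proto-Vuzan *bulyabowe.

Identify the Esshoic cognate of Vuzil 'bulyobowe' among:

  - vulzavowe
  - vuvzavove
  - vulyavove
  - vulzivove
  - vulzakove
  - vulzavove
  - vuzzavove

Esshoic: *bulyabowe
  bulyabowe → bulyabove   [unconditioned shift]
  bulyabove → vulyavove   [unconditioned shift]
  vulyavove → vulzavove   [unconditioned shift]
  vulzavove (rule 4 does not apply)
  giving Esshoic vulzavove.
Among the options, 'vulzavove' alone shows every Esshoic change applied in order.

vulzavove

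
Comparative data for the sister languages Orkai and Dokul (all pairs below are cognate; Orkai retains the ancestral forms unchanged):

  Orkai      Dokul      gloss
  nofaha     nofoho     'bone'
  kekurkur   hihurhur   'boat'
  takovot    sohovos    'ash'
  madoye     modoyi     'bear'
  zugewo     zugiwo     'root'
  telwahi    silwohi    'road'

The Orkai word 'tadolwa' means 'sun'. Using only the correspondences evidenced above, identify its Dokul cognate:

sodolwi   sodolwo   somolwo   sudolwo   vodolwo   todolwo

takovot ~ sohovos — Orkai t corresponds to Dokul s word-initially before a back vowel.
nofaha ~ nofoho, takovot ~ sohovos — Orkai a corresponds to Dokul o after a consonant, before a consonant other than r, m, n, p, b, f, v.
nofaha ~ nofoho — Orkai a corresponds to Dokul o word-finally.
Applying these to Orkai 'tadolwa':
  tadolwa → sadolwa   (t→s word-initially before a back vowel)
  sadolwa → sodolwa   (a→o after a consonant, before a consonant other than r, m, n, p, b, f, v)
  sodolwa → sodolwo   (a→o word-finally)
So the Dokul cognate is 'sodolwo'.

sodolwo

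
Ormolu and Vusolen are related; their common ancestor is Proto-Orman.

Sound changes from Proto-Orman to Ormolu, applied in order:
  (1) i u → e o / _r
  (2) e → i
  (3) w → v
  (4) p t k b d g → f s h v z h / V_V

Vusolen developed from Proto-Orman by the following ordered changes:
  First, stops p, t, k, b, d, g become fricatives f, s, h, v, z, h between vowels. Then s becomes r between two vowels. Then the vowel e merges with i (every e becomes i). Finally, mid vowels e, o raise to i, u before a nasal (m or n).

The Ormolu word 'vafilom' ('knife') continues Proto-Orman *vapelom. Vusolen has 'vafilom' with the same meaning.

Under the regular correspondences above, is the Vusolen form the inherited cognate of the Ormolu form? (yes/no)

no

Derive the expected Vusolen reflex of *vapelom:
Vusolen: start from *vapelom.
  rule 1 (intervocalic lenition): vapelom → vafelom
  rule 2: no change — vafelom
  rule 3 (vowel merger): vafelom → vafilom
  rule 4 (pre-nasal raising): vafilom → vafilum
  ⇒ Vusolen vafilum
The regular Vusolen reflex would be 'vafilum', but the attested form is 'vafilom'. The correspondence is irregular, so they are not cognates (the Vusolen form has a different source).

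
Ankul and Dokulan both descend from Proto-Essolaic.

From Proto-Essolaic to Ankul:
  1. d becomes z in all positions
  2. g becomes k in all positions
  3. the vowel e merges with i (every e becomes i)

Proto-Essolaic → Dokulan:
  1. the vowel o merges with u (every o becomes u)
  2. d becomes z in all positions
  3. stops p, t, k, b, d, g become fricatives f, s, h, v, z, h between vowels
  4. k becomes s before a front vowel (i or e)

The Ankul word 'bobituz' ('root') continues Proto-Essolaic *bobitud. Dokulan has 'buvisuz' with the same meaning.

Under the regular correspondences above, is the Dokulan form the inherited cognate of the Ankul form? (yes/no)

yes

Derive the expected Dokulan reflex of *bobitud:
Dokulan: *bobitud
  bobitud → bubitud   [vowel merger]
  bubitud → bubituz   [unconditioned shift]
  bubituz → buvisuz   [intervocalic lenition]
  buvisuz (rule 4 does not apply)
  giving Dokulan buvisuz.
Dokulan 'buvisuz' matches the regular reflex exactly, so the pair is cognate.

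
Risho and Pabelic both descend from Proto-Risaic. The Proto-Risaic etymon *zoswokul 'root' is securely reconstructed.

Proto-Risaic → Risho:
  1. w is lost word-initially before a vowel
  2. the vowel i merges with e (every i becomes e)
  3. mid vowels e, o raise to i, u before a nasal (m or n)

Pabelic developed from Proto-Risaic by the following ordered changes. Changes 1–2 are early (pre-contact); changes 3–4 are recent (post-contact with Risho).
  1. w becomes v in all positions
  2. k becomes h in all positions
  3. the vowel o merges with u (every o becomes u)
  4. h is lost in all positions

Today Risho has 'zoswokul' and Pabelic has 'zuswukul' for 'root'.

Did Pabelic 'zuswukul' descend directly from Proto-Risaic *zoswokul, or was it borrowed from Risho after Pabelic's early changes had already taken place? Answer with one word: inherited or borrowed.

If inherited, *zoswokul would pass through all of Pabelic's changes:
Pabelic: start from *zoswokul.
  rule 1 (unconditioned shift): zoswokul → zosvokul
  rule 2 (unconditioned shift): zosvokul → zosvohul
  rule 3 (vowel merger): zosvohul → zusvuhul
  rule 4 (h-loss): zusvuhul → zusvuul
  ⇒ Pabelic zusvuul
If borrowed from Risho 'zoswokul' after the early changes, it would undergo only the recent ones:
  rule 3 (vowel merger): zoswokul → zuswukul
  rule 4 (h-loss): no change (zuswukul)
  ⇒ as a loan: zuswukul
Pabelic 'zuswukul' matches the loan outcome 'zuswukul', not the inherited 'zusvuul' — it skipped the early Pabelic changes, so it was borrowed from Risho.

borrowed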